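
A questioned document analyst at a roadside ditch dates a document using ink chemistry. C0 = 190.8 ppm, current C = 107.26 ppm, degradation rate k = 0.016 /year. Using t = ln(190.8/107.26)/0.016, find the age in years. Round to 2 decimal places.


Document age estimation:
C0/C = 190.8 / 107.26 = 1.778855
ln(C0/C) = 0.57597
t = 0.57597 / 0.016 = 36.00 years

36.00


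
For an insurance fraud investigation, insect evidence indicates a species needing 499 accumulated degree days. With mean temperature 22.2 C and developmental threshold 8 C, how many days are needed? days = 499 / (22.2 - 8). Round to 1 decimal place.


Insect development time:
Effective temperature = avg_temp - T_base = 22.2 - 8 = 14.2 C
Days = ADD / effective_temp = 499 / 14.2 = 35.1 days

35.1


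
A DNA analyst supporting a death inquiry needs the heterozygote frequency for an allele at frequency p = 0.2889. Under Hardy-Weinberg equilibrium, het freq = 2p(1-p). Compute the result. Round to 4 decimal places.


Hardy-Weinberg heterozygote frequency:
q = 1 - p = 1 - 0.2889 = 0.7111
2pq = 2 * 0.2889 * 0.7111 = 0.4109

0.4109


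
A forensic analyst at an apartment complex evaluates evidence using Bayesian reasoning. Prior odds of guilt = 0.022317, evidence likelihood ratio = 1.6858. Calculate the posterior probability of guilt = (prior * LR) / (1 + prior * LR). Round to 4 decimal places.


Bayesian evidence evaluation:
Posterior odds = prior_odds * LR = 0.022317 * 1.6858 = 0.037622
Posterior probability = posterior_odds / (1 + posterior_odds)
= 0.037622 / (1 + 0.037622)
= 0.037622 / 1.037622
= 0.0363

0.0363


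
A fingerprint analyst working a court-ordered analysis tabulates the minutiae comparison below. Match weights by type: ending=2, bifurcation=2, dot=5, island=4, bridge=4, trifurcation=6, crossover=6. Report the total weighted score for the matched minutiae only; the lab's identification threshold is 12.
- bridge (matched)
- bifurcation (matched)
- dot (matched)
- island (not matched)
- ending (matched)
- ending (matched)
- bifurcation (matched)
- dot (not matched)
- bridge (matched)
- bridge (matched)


Weighted minutiae match score:
  bridge: matched, +4 (running total 4)
  bifurcation: matched, +2 (running total 6)
  dot: matched, +5 (running total 11)
  island: not matched, +0
  ending: matched, +2 (running total 13)
  ending: matched, +2 (running total 15)
  bifurcation: matched, +2 (running total 17)
  dot: not matched, +0
  bridge: matched, +4 (running total 21)
  bridge: matched, +4 (running total 25)
Total score = 25
Threshold = 12; verdict = identification

25


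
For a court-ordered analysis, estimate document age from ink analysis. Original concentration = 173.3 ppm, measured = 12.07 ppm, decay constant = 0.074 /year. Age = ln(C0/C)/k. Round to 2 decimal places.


Document age estimation:
C0/C = 173.3 / 12.07 = 14.357912
ln(C0/C) = 2.664301
t = 2.664301 / 0.074 = 36.00 years

36.00


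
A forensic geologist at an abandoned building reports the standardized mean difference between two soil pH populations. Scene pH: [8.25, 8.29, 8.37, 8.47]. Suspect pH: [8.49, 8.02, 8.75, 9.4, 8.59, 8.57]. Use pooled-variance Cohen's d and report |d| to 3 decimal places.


Pooled-variance Cohen's d for soil pH comparison:
Scene mean = 33.38 / 4 = 8.345
Suspect mean = 51.82 / 6 = 8.636667
Scene sample variance s_s^2 = 0.009433
Suspect sample variance s_c^2 = 0.200787
Pooled variance = ((n_s-1)*s_s^2 + (n_c-1)*s_c^2) / (n_s + n_c - 2) = 0.129029
Pooled SD = sqrt(0.129029) = 0.359206
Mean difference = -0.291667
|d| = |-0.291667| / 0.359206 = 0.812

0.812


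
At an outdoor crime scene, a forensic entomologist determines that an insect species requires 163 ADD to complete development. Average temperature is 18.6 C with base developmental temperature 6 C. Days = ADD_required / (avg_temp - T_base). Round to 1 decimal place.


Insect development time:
Effective temperature = avg_temp - T_base = 18.6 - 6 = 12.6 C
Days = ADD / effective_temp = 163 / 12.6 = 12.9 days

12.9


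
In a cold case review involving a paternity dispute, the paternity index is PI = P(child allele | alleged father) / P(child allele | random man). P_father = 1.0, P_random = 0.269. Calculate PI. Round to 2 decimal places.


Paternity Index calculation:
PI = P(allele|father) / P(allele|random)
PI = 1.0 / 0.269
PI = 3.72

3.72


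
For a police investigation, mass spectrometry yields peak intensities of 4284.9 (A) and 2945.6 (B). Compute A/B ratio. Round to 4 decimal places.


Spectral peak ratio:
Peak A = 4284.9 counts
Peak B = 2945.6 counts
Ratio = 4284.9 / 2945.6 = 1.4547

1.4547


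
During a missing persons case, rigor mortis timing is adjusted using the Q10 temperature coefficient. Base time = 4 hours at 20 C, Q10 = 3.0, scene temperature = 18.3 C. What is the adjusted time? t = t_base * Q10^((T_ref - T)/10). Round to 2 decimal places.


Rigor mortis time adjustment:
Exponent = (T_ref - T_actual) / 10 = (20 - 18.3) / 10 = 0.17
Q10 factor = 3.0^0.17 = 1.20534
t_adjusted = 4 * 1.20534 = 4.82 hours

4.82


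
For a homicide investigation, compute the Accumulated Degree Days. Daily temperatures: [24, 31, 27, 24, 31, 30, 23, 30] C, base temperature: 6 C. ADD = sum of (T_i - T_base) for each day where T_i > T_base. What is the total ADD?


Computing ADD day by day:
Day 1: max(0, 24 - 6) = 18
Day 2: max(0, 31 - 6) = 25
Day 3: max(0, 27 - 6) = 21
Day 4: max(0, 24 - 6) = 18
Day 5: max(0, 31 - 6) = 25
Day 6: max(0, 30 - 6) = 24
Day 7: max(0, 23 - 6) = 17
Day 8: max(0, 30 - 6) = 24
Total ADD = 172

172


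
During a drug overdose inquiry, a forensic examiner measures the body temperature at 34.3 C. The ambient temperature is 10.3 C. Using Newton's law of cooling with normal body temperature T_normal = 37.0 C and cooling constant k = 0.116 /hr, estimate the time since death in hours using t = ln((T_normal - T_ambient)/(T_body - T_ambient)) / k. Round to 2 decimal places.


Using Newton's law of cooling:
t = ln((T_normal - T_ambient) / (T_body - T_ambient)) / k
T_normal - T_ambient = 26.7
T_body - T_ambient = 24.0
Ratio = 1.1125
ln(ratio) = 0.10661
t = 0.10661 / 0.116 = 0.92 hours

0.92


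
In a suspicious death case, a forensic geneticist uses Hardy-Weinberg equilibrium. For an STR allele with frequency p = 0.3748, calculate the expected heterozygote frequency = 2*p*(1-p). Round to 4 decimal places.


Hardy-Weinberg heterozygote frequency:
q = 1 - p = 1 - 0.3748 = 0.6252
2pq = 2 * 0.3748 * 0.6252 = 0.4686

0.4686


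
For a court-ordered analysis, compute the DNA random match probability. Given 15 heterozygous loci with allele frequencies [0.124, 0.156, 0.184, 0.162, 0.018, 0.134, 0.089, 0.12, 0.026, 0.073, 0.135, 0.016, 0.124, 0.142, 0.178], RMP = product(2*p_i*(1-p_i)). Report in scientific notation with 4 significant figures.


Computing RMP for 15 loci:
Locus 1: 2 * 0.124 * 0.876 = 0.217248
Locus 2: 2 * 0.156 * 0.844 = 0.263328
Locus 3: 2 * 0.184 * 0.816 = 0.300288
Locus 4: 2 * 0.162 * 0.838 = 0.271512
Locus 5: 2 * 0.018 * 0.982 = 0.035352
Locus 6: 2 * 0.134 * 0.866 = 0.232088
Locus 7: 2 * 0.089 * 0.911 = 0.162158
Locus 8: 2 * 0.12 * 0.88 = 0.2112
Locus 9: 2 * 0.026 * 0.974 = 0.050648
Locus 10: 2 * 0.073 * 0.927 = 0.135342
Locus 11: 2 * 0.135 * 0.865 = 0.23355
Locus 12: 2 * 0.016 * 0.984 = 0.031488
Locus 13: 2 * 0.124 * 0.876 = 0.217248
Locus 14: 2 * 0.142 * 0.858 = 0.243672
Locus 15: 2 * 0.178 * 0.822 = 0.292632
RMP = 1.023e-12

1.023e-12


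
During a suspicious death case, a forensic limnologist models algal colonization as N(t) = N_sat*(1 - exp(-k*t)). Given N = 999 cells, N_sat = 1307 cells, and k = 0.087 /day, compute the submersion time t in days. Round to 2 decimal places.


PMSI from diatom colonization curve:
N / N_sat = 999 / 1307 = 0.764346
1 - N/N_sat = 0.235654
ln(1 - N/N_sat) = -1.445391
t = -ln(1 - N/N_sat) / k = -(-1.445391) / 0.087 = 16.61 days

16.61


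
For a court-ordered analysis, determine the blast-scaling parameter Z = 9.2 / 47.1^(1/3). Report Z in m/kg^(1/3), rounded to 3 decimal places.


Scaled distance calculation:
W^(1/3) = 47.1^(1/3) = 3.611384
Z = R / W^(1/3) = 9.2 / 3.611384
Z = 2.547 m/kg^(1/3)

2.547


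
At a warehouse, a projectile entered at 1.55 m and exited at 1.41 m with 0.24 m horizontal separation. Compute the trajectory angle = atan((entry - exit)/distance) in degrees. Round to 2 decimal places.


Bullet trajectory angle:
Height difference = 1.55 - 1.41 = 0.14 m
angle = atan(0.14 / 0.24)
angle = atan(0.583333)
angle = 30.26 degrees

30.26


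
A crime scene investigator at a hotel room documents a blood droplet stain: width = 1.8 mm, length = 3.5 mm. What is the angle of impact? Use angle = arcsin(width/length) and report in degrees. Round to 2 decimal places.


Blood spatter impact angle calculation:
width / length = 1.8 / 3.5 = 0.514286
angle = arcsin(0.514286)
angle = 30.95 degrees

30.95


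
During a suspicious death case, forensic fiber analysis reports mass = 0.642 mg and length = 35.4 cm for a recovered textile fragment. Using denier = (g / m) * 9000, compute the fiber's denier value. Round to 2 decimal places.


Denier calculation:
Mass in grams = 0.642 mg / 1000 = 0.000642 g
Length in meters = 35.4 cm / 100 = 0.354 m
Linear density = mass / length = 0.000642 / 0.354 = 0.00181356 g/m
Denier = (g/m) * 9000 = 0.00181356 * 9000 = 16.32

16.32


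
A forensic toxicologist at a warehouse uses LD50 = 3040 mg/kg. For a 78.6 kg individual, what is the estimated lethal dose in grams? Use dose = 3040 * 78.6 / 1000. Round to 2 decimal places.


Lethal dose calculation:
Lethal dose = LD50 * body_weight / 1000
= 3040 * 78.6 / 1000
= 238944 / 1000
= 238.94 g

238.94


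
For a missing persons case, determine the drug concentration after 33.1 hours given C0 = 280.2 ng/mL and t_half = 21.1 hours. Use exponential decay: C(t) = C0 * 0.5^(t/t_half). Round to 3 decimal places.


Drug concentration decay:
Number of half-lives = t / t_half = 33.1 / 21.1 = 1.56872
Decay factor = 0.5^1.56872 = 0.33710735
C(t) = 280.2 * 0.33710735 = 94.457 ng/mL

94.457


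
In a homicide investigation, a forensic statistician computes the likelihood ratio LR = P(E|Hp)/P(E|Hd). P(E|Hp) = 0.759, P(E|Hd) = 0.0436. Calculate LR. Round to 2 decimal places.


Likelihood ratio calculation:
LR = P(E|Hp) / P(E|Hd)
LR = 0.759 / 0.0436
LR = 17.41

17.41


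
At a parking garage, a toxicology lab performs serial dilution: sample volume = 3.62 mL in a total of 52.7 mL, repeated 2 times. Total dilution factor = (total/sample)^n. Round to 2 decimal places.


Dilution factor calculation:
Single dilution = V_total / V_sample = 52.7 / 3.62 ≈ 14.558011
Number of dilutions = 2
Total DF = (52.7 / 3.62)^2 (full precision, rounded at the end) = 211.94

211.94


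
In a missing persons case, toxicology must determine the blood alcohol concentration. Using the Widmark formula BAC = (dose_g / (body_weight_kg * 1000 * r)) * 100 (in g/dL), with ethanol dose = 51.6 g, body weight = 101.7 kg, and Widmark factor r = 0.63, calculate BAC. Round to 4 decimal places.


Applying the Widmark formula:
BAC = (dose_g / (body_wt * 1000 * r)) * 100
Denominator = 101.7 * 1000 * 0.63 = 64071
BAC = (51.6 / 64071) * 100
BAC = 0.0805 g/dL

0.0805


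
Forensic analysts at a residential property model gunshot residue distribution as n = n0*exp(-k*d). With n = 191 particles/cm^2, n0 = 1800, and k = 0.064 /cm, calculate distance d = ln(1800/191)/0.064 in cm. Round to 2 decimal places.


GSR distance calculation:
n0/n = 1800 / 191 = 9.424084
ln(n0/n) = 2.243269
d = 2.243269 / 0.064 = 35.05 cm

35.05


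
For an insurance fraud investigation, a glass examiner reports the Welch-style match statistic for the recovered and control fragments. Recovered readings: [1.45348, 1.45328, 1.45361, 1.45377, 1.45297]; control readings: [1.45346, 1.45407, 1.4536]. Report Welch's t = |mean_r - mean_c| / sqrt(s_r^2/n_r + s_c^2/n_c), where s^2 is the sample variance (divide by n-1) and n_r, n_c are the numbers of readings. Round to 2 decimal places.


Welch's t-criterion for glass RI comparison:
Recovered mean = sum / n_r = 7.26711 / 5 = 1.453422
Control mean = sum / n_c = 4.36113 / 3 = 1.45371
Recovered sample variance s_r^2 = 9.607e-08
Control sample variance s_c^2 = 1.021e-07
Welch SE (unpooled) = sqrt(s_r^2/n_r + s_c^2/n_c) = sqrt(1.9214e-08 + 3.40333e-08) = sqrt(5.32473e-08) = 0.000230754
|mean_r - mean_c| = 0.000288
t = 0.000288 / 0.000230754 = 1.25

1.25


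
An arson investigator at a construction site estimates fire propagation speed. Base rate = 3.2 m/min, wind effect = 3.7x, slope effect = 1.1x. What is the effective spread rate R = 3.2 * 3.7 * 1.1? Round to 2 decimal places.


Fire spread rate calculation:
R = R0 * wind_factor * slope_factor
= 3.2 * 3.7 * 1.1
= 11.84 * 1.1
= 13.02 m/min

13.02


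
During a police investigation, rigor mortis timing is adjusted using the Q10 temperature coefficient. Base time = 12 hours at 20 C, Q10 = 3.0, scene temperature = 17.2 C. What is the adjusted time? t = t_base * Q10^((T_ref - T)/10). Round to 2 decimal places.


Rigor mortis time adjustment:
Exponent = (T_ref - T_actual) / 10 = (20 - 17.2) / 10 = 0.28
Q10 factor = 3.0^0.28 = 1.36017
t_adjusted = 12 * 1.36017 = 16.32 hours

16.32


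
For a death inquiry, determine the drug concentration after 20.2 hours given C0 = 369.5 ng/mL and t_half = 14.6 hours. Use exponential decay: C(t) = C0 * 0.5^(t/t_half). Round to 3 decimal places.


Drug concentration decay:
Number of half-lives = t / t_half = 20.2 / 14.6 = 1.383562
Decay factor = 0.5^1.383562 = 0.38327133
C(t) = 369.5 * 0.38327133 = 141.619 ng/mL

141.619


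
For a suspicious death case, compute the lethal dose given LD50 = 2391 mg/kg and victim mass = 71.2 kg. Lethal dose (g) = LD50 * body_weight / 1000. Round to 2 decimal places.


Lethal dose calculation:
Lethal dose = LD50 * body_weight / 1000
= 2391 * 71.2 / 1000
= 170239.2 / 1000
= 170.24 g

170.24


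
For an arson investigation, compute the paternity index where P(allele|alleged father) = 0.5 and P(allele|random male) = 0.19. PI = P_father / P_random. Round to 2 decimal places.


Paternity Index calculation:
PI = P(allele|father) / P(allele|random)
PI = 0.5 / 0.19
PI = 2.63

2.63


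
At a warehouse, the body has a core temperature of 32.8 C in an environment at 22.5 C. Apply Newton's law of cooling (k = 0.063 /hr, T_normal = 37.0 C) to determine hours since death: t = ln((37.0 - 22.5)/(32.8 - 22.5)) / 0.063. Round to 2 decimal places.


Using Newton's law of cooling:
t = ln((T_normal - T_ambient) / (T_body - T_ambient)) / k
T_normal - T_ambient = 14.5
T_body - T_ambient = 10.3
Ratio = 1.407767
ln(ratio) = 0.342005
t = 0.342005 / 0.063 = 5.43 hours

5.43


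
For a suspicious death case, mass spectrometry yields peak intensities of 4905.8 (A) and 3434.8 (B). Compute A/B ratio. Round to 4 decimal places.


Spectral peak ratio:
Peak A = 4905.8 counts
Peak B = 3434.8 counts
Ratio = 4905.8 / 3434.8 = 1.4283

1.4283


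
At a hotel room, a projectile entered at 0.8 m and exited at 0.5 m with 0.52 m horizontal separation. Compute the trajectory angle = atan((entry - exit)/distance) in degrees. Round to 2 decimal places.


Bullet trajectory angle:
Height difference = 0.8 - 0.5 = 0.3 m
angle = atan(0.3 / 0.52)
angle = atan(0.576923)
angle = 29.98 degrees

29.98


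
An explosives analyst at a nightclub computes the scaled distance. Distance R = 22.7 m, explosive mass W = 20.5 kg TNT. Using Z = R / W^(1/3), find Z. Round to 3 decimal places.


Scaled distance calculation:
W^(1/3) = 20.5^(1/3) = 2.736852
Z = R / W^(1/3) = 22.7 / 2.736852
Z = 8.294 m/kg^(1/3)

8.294


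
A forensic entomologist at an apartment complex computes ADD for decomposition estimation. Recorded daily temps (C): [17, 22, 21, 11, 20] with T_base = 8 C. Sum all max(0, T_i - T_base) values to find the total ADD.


Computing ADD day by day:
Day 1: max(0, 17 - 8) = 9
Day 2: max(0, 22 - 8) = 14
Day 3: max(0, 21 - 8) = 13
Day 4: max(0, 11 - 8) = 3
Day 5: max(0, 20 - 8) = 12
Total ADD = 51

51


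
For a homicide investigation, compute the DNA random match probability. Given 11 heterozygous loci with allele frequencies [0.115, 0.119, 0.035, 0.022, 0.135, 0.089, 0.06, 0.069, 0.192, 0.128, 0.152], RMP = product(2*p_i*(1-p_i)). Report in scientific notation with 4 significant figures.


Computing RMP for 11 loci:
Locus 1: 2 * 0.115 * 0.885 = 0.20355
Locus 2: 2 * 0.119 * 0.881 = 0.209678
Locus 3: 2 * 0.035 * 0.965 = 0.06755
Locus 4: 2 * 0.022 * 0.978 = 0.043032
Locus 5: 2 * 0.135 * 0.865 = 0.23355
Locus 6: 2 * 0.089 * 0.911 = 0.162158
Locus 7: 2 * 0.06 * 0.94 = 0.1128
Locus 8: 2 * 0.069 * 0.931 = 0.128478
Locus 9: 2 * 0.192 * 0.808 = 0.310272
Locus 10: 2 * 0.128 * 0.872 = 0.223232
Locus 11: 2 * 0.152 * 0.848 = 0.257792
RMP = 1.216e-09

1.216e-09


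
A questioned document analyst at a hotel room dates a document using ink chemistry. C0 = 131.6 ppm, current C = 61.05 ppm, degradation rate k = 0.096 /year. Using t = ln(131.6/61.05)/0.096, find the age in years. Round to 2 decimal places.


Document age estimation:
C0/C = 131.6 / 61.05 = 2.15561
ln(C0/C) = 0.768074
t = 0.768074 / 0.096 = 8.00 years

8.00


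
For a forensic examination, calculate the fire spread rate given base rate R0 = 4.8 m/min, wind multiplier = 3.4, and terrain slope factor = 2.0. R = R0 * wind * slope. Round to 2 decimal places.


Fire spread rate calculation:
R = R0 * wind_factor * slope_factor
= 4.8 * 3.4 * 2.0
= 16.32 * 2.0
= 32.64 m/min

32.64


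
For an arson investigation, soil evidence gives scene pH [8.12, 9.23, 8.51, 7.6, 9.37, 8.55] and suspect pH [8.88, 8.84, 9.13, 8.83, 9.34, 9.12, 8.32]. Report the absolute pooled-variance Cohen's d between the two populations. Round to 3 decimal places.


Pooled-variance Cohen's d for soil pH comparison:
Scene mean = 51.38 / 6 = 8.563333
Suspect mean = 62.46 / 7 = 8.922857
Scene sample variance s_s^2 = 0.444547
Suspect sample variance s_c^2 = 0.10609
Pooled variance = ((n_s-1)*s_s^2 + (n_c-1)*s_c^2) / (n_s + n_c - 2) = 0.259934
Pooled SD = sqrt(0.259934) = 0.509837
Mean difference = -0.359524
|d| = |-0.359524| / 0.509837 = 0.705

0.705


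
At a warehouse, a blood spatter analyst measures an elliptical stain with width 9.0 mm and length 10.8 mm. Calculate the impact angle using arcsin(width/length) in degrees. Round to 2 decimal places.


Blood spatter impact angle calculation:
width / length = 9.0 / 10.8 = 0.833333
angle = arcsin(0.833333)
angle = 56.44 degrees

56.44


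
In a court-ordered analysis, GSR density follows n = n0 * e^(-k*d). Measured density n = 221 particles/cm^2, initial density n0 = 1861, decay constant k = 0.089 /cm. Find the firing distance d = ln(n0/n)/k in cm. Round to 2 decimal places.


GSR distance calculation:
n0/n = 1861 / 221 = 8.420814
ln(n0/n) = 2.130706
d = 2.130706 / 0.089 = 23.94 cm

23.94


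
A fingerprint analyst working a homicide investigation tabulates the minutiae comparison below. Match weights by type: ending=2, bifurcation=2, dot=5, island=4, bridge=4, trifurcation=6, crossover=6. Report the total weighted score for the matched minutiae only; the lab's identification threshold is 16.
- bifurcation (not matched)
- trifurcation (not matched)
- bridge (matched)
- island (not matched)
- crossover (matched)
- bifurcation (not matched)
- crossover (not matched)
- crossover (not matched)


Weighted minutiae match score:
  bifurcation: not matched, +0
  trifurcation: not matched, +0
  bridge: matched, +4 (running total 4)
  island: not matched, +0
  crossover: matched, +6 (running total 10)
  bifurcation: not matched, +0
  crossover: not matched, +0
  crossover: not matched, +0
Total score = 10
Threshold = 16; verdict = inconclusive

10


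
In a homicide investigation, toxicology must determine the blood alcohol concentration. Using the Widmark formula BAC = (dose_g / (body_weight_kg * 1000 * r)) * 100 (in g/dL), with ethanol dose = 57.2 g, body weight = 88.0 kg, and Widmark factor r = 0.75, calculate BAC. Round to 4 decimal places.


Applying the Widmark formula:
BAC = (dose_g / (body_wt * 1000 * r)) * 100
Denominator = 88.0 * 1000 * 0.75 = 66000
BAC = (57.2 / 66000) * 100
BAC = 0.0867 g/dL

0.0867


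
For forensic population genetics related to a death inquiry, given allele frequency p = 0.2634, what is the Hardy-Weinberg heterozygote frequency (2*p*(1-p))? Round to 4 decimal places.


Hardy-Weinberg heterozygote frequency:
q = 1 - p = 1 - 0.2634 = 0.7366
2pq = 2 * 0.2634 * 0.7366 = 0.3880

0.3880


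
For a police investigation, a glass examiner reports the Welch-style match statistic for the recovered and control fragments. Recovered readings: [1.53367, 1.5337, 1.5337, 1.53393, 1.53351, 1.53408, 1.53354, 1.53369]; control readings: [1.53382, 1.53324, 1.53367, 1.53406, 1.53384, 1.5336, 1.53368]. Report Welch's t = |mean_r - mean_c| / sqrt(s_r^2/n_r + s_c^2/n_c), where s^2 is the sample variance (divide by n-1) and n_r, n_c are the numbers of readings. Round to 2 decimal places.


Welch's t-criterion for glass RI comparison:
Recovered mean = sum / n_r = 12.26982 / 8 = 1.5337275
Control mean = sum / n_c = 10.73591 / 7 = 1.5337014
Recovered sample variance s_r^2 = 3.62786e-08
Control sample variance s_c^2 = 6.44143e-08
Welch SE (unpooled) = sqrt(s_r^2/n_r + s_c^2/n_c) = sqrt(4.53482e-09 + 9.20204e-09) = sqrt(1.37369e-08) = 0.000117205
|mean_r - mean_c| = 2.60714e-05
t = 2.60714e-05 / 0.000117205 = 0.22

0.22


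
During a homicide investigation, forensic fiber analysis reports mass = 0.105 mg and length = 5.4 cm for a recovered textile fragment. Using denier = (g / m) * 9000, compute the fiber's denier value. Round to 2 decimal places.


Denier calculation:
Mass in grams = 0.105 mg / 1000 = 0.000105 g
Length in meters = 5.4 cm / 100 = 0.054 m
Linear density = mass / length = 0.000105 / 0.054 = 0.00194444 g/m
Denier = (g/m) * 9000 = 0.00194444 * 9000 = 17.50

17.50


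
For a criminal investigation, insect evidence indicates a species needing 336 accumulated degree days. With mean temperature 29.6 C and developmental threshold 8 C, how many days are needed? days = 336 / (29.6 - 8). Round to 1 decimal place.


Insect development time:
Effective temperature = avg_temp - T_base = 29.6 - 8 = 21.6 C
Days = ADD / effective_temp = 336 / 21.6 = 15.6 days

15.6


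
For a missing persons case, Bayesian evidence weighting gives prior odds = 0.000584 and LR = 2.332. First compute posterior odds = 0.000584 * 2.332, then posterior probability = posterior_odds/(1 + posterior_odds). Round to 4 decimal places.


Bayesian evidence evaluation:
Posterior odds = prior_odds * LR = 0.000584 * 2.332 = 0.001361888
Posterior probability = posterior_odds / (1 + posterior_odds)
= 0.001361888 / (1 + 0.001361888)
= 0.001361888 / 1.001361888
= 0.0014

0.0014


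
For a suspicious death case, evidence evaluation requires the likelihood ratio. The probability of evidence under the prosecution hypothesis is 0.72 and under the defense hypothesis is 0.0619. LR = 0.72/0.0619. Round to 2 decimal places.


Likelihood ratio calculation:
LR = P(E|Hp) / P(E|Hd)
LR = 0.72 / 0.0619
LR = 11.63

11.63


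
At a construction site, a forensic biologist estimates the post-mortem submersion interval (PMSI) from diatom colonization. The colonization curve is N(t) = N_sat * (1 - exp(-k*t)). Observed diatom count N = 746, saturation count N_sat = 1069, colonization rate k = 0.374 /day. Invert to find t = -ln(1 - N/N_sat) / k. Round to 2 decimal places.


PMSI from diatom colonization curve:
N / N_sat = 746 / 1069 = 0.697848
1 - N/N_sat = 0.302152
ln(1 - N/N_sat) = -1.196825
t = -ln(1 - N/N_sat) / k = -(-1.196825) / 0.374 = 3.20 days

3.20


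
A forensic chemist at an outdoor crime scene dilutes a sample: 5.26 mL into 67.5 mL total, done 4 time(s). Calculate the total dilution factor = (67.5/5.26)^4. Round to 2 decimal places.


Dilution factor calculation:
Single dilution = V_total / V_sample = 67.5 / 5.26 ≈ 12.8327
Number of dilutions = 4
Total DF = (67.5 / 5.26)^4 (full precision, rounded at the end) = 27118.90

27118.90


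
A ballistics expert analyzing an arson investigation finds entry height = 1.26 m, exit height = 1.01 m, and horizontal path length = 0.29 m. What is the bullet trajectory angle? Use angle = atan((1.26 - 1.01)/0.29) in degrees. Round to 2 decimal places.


Bullet trajectory angle:
Height difference = 1.26 - 1.01 = 0.25 m
angle = atan(0.25 / 0.29)
angle = atan(0.862069)
angle = 40.76 degrees

40.76


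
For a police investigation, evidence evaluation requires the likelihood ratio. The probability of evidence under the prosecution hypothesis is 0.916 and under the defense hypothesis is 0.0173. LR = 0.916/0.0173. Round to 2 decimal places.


Likelihood ratio calculation:
LR = P(E|Hp) / P(E|Hd)
LR = 0.916 / 0.0173
LR = 52.95

52.95


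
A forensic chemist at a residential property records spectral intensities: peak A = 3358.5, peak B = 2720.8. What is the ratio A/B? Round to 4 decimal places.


Spectral peak ratio:
Peak A = 3358.5 counts
Peak B = 2720.8 counts
Ratio = 3358.5 / 2720.8 = 1.2344

1.2344


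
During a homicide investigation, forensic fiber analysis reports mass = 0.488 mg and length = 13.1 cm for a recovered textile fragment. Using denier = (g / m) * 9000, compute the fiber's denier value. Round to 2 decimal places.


Denier calculation:
Mass in grams = 0.488 mg / 1000 = 0.000488 g
Length in meters = 13.1 cm / 100 = 0.131 m
Linear density = mass / length = 0.000488 / 0.131 = 0.00372519 g/m
Denier = (g/m) * 9000 = 0.00372519 * 9000 = 33.53

33.53


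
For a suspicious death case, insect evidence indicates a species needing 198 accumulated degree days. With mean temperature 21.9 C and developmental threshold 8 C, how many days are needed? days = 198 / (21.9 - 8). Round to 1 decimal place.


Insect development time:
Effective temperature = avg_temp - T_base = 21.9 - 8 = 13.9 C
Days = ADD / effective_temp = 198 / 13.9 = 14.2 days

14.2


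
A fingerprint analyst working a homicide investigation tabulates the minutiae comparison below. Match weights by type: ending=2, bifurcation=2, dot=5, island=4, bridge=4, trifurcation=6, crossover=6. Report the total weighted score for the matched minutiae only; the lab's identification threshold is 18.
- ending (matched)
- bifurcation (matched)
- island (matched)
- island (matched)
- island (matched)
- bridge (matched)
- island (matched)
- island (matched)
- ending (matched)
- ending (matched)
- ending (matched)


Weighted minutiae match score:
  ending: matched, +2 (running total 2)
  bifurcation: matched, +2 (running total 4)
  island: matched, +4 (running total 8)
  island: matched, +4 (running total 12)
  island: matched, +4 (running total 16)
  bridge: matched, +4 (running total 20)
  island: matched, +4 (running total 24)
  island: matched, +4 (running total 28)
  ending: matched, +2 (running total 30)
  ending: matched, +2 (running total 32)
  ending: matched, +2 (running total 34)
Total score = 34
Threshold = 18; verdict = identification

34


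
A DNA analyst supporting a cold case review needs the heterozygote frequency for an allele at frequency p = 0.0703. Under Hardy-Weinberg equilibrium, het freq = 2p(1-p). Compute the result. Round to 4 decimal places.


Hardy-Weinberg heterozygote frequency:
q = 1 - p = 1 - 0.0703 = 0.9297
2pq = 2 * 0.0703 * 0.9297 = 0.1307

0.1307


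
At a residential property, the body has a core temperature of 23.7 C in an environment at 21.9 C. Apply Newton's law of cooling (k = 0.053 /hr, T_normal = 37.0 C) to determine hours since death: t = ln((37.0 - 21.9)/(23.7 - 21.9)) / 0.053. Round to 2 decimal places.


Using Newton's law of cooling:
t = ln((T_normal - T_ambient) / (T_body - T_ambient)) / k
T_normal - T_ambient = 15.1
T_body - T_ambient = 1.8
Ratio = 8.388889
ln(ratio) = 2.126908
t = 2.126908 / 0.053 = 40.13 hours

40.13


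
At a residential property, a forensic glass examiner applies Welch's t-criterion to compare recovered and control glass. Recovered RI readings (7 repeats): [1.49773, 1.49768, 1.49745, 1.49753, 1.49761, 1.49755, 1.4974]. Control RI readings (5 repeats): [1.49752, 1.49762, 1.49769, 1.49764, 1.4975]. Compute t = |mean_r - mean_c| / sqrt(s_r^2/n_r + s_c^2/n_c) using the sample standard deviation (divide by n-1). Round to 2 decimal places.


Welch's t-criterion for glass RI comparison:
Recovered mean = sum / n_r = 10.48295 / 7 = 1.4975643
Control mean = sum / n_c = 7.48797 / 5 = 1.497594
Recovered sample variance s_r^2 = 1.40619e-08
Control sample variance s_c^2 = 6.58e-09
Welch SE (unpooled) = sqrt(s_r^2/n_r + s_c^2/n_c) = sqrt(2.00884e-09 + 1.316e-09) = sqrt(3.32484e-09) = 5.76614e-05
|mean_r - mean_c| = 2.97143e-05
t = 2.97143e-05 / 5.76614e-05 = 0.52

0.52


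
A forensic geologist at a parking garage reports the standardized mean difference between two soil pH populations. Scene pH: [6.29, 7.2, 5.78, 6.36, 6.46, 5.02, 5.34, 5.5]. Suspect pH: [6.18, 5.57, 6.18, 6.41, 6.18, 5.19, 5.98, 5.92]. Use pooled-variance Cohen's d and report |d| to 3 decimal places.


Pooled-variance Cohen's d for soil pH comparison:
Scene mean = 47.95 / 8 = 5.99375
Suspect mean = 47.61 / 8 = 5.95125
Scene sample variance s_s^2 = 0.508484
Suspect sample variance s_c^2 = 0.156298
Pooled variance = ((n_s-1)*s_s^2 + (n_c-1)*s_c^2) / (n_s + n_c - 2) = 0.332391
Pooled SD = sqrt(0.332391) = 0.576534
Mean difference = 0.0425
|d| = |0.0425| / 0.576534 = 0.074

0.074


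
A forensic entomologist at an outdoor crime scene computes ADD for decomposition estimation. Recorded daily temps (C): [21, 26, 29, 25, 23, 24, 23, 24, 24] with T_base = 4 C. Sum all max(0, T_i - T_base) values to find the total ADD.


Computing ADD day by day:
Day 1: max(0, 21 - 4) = 17
Day 2: max(0, 26 - 4) = 22
Day 3: max(0, 29 - 4) = 25
Day 4: max(0, 25 - 4) = 21
Day 5: max(0, 23 - 4) = 19
Day 6: max(0, 24 - 4) = 20
Day 7: max(0, 23 - 4) = 19
Day 8: max(0, 24 - 4) = 20
Day 9: max(0, 24 - 4) = 20
Total ADD = 183

183


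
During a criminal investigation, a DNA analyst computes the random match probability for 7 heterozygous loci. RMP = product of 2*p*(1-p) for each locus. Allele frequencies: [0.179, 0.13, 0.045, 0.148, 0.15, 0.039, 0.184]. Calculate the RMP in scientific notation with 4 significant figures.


Computing RMP for 7 loci:
Locus 1: 2 * 0.179 * 0.821 = 0.293918
Locus 2: 2 * 0.13 * 0.87 = 0.2262
Locus 3: 2 * 0.045 * 0.955 = 0.08595
Locus 4: 2 * 0.148 * 0.852 = 0.252192
Locus 5: 2 * 0.15 * 0.85 = 0.255
Locus 6: 2 * 0.039 * 0.961 = 0.074958
Locus 7: 2 * 0.184 * 0.816 = 0.300288
RMP = 8.272e-06

8.272e-06


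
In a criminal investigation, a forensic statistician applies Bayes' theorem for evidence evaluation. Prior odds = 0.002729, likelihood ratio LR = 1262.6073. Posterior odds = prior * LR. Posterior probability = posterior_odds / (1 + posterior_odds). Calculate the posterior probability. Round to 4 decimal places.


Bayesian evidence evaluation:
Posterior odds = prior_odds * LR = 0.002729 * 1262.6073 = 3.445655
Posterior probability = posterior_odds / (1 + posterior_odds)
= 3.445655 / (1 + 3.445655)
= 3.445655 / 4.445655
= 0.7751

0.7751


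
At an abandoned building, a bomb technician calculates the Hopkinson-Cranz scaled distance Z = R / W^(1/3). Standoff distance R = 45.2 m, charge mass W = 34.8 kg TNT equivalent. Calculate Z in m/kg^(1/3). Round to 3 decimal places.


Scaled distance calculation:
W^(1/3) = 34.8^(1/3) = 3.264824
Z = R / W^(1/3) = 45.2 / 3.264824
Z = 13.845 m/kg^(1/3)

13.845


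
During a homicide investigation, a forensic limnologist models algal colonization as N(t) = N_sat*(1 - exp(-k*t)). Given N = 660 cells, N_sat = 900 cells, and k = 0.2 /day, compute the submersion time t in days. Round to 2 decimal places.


PMSI from diatom colonization curve:
N / N_sat = 660 / 900 = 0.733333
1 - N/N_sat = 0.266667
ln(1 - N/N_sat) = -1.321755
t = -ln(1 - N/N_sat) / k = -(-1.321755) / 0.2 = 6.61 days

6.61


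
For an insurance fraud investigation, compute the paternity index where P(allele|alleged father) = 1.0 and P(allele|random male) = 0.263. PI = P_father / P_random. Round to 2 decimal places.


Paternity Index calculation:
PI = P(allele|father) / P(allele|random)
PI = 1.0 / 0.263
PI = 3.80

3.80


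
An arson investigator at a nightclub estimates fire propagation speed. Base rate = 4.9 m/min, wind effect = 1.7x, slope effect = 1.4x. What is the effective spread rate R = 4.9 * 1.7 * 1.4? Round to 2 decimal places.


Fire spread rate calculation:
R = R0 * wind_factor * slope_factor
= 4.9 * 1.7 * 1.4
= 8.33 * 1.4
= 11.66 m/min

11.66


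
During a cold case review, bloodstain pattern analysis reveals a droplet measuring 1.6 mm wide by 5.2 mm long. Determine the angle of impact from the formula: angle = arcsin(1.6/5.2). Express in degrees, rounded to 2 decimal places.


Blood spatter impact angle calculation:
width / length = 1.6 / 5.2 = 0.307692
angle = arcsin(0.307692)
angle = 17.92 degrees

17.92


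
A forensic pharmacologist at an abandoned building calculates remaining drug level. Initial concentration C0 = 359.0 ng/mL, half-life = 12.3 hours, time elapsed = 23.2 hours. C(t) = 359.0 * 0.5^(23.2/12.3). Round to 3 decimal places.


Drug concentration decay:
Number of half-lives = t / t_half = 23.2 / 12.3 = 1.886179
Decay factor = 0.5^1.886179 = 0.27052259
C(t) = 359.0 * 0.27052259 = 97.118 ng/mL

97.118


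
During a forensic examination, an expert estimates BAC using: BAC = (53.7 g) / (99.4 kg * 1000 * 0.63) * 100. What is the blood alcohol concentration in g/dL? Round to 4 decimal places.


Applying the Widmark formula:
BAC = (dose_g / (body_wt * 1000 * r)) * 100
Denominator = 99.4 * 1000 * 0.63 = 62622
BAC = (53.7 / 62622) * 100
BAC = 0.0858 g/dL

0.0858


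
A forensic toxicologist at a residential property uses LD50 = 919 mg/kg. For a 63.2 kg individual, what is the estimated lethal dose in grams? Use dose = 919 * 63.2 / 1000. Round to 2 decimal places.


Lethal dose calculation:
Lethal dose = LD50 * body_weight / 1000
= 919 * 63.2 / 1000
= 58080.8 / 1000
= 58.08 g

58.08


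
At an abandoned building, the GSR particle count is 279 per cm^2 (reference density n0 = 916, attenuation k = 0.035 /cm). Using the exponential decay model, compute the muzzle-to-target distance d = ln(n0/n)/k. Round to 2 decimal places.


GSR distance calculation:
n0/n = 916 / 279 = 3.283154
ln(n0/n) = 1.188805
d = 1.188805 / 0.035 = 33.97 cm

33.97


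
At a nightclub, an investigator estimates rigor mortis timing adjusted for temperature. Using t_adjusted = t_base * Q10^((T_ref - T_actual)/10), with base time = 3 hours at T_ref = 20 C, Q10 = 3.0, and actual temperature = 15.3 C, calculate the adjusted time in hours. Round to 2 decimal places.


Rigor mortis time adjustment:
Exponent = (T_ref - T_actual) / 10 = (20 - 15.3) / 10 = 0.47
Q10 factor = 3.0^0.47 = 1.6759
t_adjusted = 3 * 1.6759 = 5.03 hours

5.03


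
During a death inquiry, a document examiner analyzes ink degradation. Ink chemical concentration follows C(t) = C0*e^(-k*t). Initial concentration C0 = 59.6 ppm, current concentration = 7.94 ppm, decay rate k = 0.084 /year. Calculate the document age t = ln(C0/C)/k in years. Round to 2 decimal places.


Document age estimation:
C0/C = 59.6 / 7.94 = 7.506297
ln(C0/C) = 2.015742
t = 2.015742 / 0.084 = 24.00 years

24.00


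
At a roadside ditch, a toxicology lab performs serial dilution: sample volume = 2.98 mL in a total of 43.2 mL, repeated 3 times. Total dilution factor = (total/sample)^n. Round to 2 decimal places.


Dilution factor calculation:
Single dilution = V_total / V_sample = 43.2 / 2.98 ≈ 14.496644
Number of dilutions = 3
Total DF = (43.2 / 2.98)^3 (full precision, rounded at the end) = 3046.51

3046.51


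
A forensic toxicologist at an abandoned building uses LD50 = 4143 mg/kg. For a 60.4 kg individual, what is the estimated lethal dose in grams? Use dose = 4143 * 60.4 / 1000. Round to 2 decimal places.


Lethal dose calculation:
Lethal dose = LD50 * body_weight / 1000
= 4143 * 60.4 / 1000
= 250237.2 / 1000
= 250.24 g

250.24


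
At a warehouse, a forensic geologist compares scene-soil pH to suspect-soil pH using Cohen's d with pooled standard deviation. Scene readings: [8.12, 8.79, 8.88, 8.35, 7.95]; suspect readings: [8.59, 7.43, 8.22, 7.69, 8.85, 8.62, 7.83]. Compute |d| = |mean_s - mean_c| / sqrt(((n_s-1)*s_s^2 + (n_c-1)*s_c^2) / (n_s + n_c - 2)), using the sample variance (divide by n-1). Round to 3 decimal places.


Pooled-variance Cohen's d for soil pH comparison:
Scene mean = 42.09 / 5 = 8.418
Suspect mean = 57.23 / 7 = 8.175714
Scene sample variance s_s^2 = 0.16607
Suspect sample variance s_c^2 = 0.289529
Pooled variance = ((n_s-1)*s_s^2 + (n_c-1)*s_c^2) / (n_s + n_c - 2) = 0.240145
Pooled SD = sqrt(0.240145) = 0.490046
Mean difference = 0.242286
|d| = |0.242286| / 0.490046 = 0.494

0.494


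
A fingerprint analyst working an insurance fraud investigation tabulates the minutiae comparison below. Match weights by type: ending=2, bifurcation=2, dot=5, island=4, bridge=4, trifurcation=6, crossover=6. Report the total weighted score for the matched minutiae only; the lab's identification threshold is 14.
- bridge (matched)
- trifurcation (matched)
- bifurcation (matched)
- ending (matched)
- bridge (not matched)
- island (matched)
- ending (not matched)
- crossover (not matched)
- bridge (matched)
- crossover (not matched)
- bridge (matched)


Weighted minutiae match score:
  bridge: matched, +4 (running total 4)
  trifurcation: matched, +6 (running total 10)
  bifurcation: matched, +2 (running total 12)
  ending: matched, +2 (running total 14)
  bridge: not matched, +0
  island: matched, +4 (running total 18)
  ending: not matched, +0
  crossover: not matched, +0
  bridge: matched, +4 (running total 22)
  crossover: not matched, +0
  bridge: matched, +4 (running total 26)
Total score = 26
Threshold = 14; verdict = identification

26


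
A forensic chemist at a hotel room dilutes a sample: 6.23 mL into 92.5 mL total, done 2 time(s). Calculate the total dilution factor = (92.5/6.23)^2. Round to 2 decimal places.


Dilution factor calculation:
Single dilution = V_total / V_sample = 92.5 / 6.23 ≈ 14.847512
Number of dilutions = 2
Total DF = (92.5 / 6.23)^2 (full precision, rounded at the end) = 220.45

220.45


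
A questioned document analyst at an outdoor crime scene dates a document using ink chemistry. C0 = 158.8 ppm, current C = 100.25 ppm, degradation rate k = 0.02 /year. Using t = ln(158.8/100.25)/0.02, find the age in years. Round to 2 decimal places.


Document age estimation:
C0/C = 158.8 / 100.25 = 1.58404
ln(C0/C) = 0.459979
t = 0.459979 / 0.02 = 23.00 years

23.00


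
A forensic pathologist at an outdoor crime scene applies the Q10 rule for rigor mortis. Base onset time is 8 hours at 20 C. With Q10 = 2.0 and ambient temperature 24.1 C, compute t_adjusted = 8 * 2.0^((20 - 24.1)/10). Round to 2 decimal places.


Rigor mortis time adjustment:
Exponent = (T_ref - T_actual) / 10 = (20 - 24.1) / 10 = -0.41
Q10 factor = 2.0^-0.41 = 0.75262
t_adjusted = 8 * 0.75262 = 6.02 hours

6.02


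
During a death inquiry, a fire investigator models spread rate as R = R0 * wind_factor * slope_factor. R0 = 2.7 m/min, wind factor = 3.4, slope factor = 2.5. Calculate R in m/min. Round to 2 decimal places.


Fire spread rate calculation:
R = R0 * wind_factor * slope_factor
= 2.7 * 3.4 * 2.5
= 9.18 * 2.5
= 22.95 m/min

22.95


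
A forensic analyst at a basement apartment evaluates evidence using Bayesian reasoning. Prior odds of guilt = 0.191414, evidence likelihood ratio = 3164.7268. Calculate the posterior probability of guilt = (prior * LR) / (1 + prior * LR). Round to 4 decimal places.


Bayesian evidence evaluation:
Posterior odds = prior_odds * LR = 0.191414 * 3164.7268 = 605.773
Posterior probability = posterior_odds / (1 + posterior_odds)
= 605.773 / (1 + 605.773)
= 605.773 / 606.773
= 0.9984

0.9984


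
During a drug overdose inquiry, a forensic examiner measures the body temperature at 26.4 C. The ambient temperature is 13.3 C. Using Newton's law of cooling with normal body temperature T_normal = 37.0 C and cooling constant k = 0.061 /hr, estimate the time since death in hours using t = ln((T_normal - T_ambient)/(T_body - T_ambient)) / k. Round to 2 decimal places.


Using Newton's law of cooling:
t = ln((T_normal - T_ambient) / (T_body - T_ambient)) / k
T_normal - T_ambient = 23.7
T_body - T_ambient = 13.1
Ratio = 1.80916
ln(ratio) = 0.592863
t = 0.592863 / 0.061 = 9.72 hours

9.72
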